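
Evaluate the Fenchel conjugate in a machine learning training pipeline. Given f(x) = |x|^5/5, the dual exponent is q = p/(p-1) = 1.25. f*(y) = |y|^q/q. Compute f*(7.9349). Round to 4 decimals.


The conjugate exponent q satisfies 1/p + 1/q = 1.
p = 5, so q = 5/(5 - 1) = 1.25
|y|^q = 7.9349^1.25 = 13.3176
f*(7.9349) = 13.3176 / 1.25 = 10.6541


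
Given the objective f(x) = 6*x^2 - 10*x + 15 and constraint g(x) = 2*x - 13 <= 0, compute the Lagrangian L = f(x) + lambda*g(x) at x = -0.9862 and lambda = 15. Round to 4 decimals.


Step 1: Evaluate f(x).
f(-0.9862) = 6*(-0.9862)^2 - 10*(-0.9862) + 15 = 30.6975
Step 2: Evaluate g(x).
g(-0.9862) = 2*-0.9862 - 13 = -14.9724
Step 3: Compute Lagrangian.
L = 30.6975 + 15*-14.9724 = -193.8885


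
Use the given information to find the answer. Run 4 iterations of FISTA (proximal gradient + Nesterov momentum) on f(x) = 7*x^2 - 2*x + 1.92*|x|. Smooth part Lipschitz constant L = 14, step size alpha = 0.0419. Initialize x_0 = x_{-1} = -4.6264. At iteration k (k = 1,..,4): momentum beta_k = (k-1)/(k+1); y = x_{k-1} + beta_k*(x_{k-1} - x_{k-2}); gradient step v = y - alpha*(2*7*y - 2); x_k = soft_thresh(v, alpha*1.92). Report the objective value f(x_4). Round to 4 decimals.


FISTA on f(x) = 7*x^2 - 2*x + 1.92*|x|
L = 14, alpha = 0.0419
Iteration 1: beta = 0.0, y = -4.6264 + 0.0*(-4.6264 + 4.6264) = -4.6264
  grad(y) = -66.7696, v = y - alpha*grad = -1.8288
  prox(v) = soft_thresh(-1.8288, 0.0804) = -1.7483
Iteration 2: beta = 0.3333, y = -1.7483 + 0.3333*(-1.7483 + 4.6264) = -0.7889
  grad(y) = -13.0452, v = y - alpha*grad = -0.2423
  prox(v) = soft_thresh(-0.2423, 0.0804) = -0.1619
Iteration 3: beta = 0.5, y = -0.1619 + 0.5*(-0.1619 + 1.7483) = 0.6313
  grad(y) = 6.8382, v = y - alpha*grad = 0.3448
  prox(v) = soft_thresh(0.3448, 0.0804) = 0.2643
Iteration 4: beta = 0.6, y = 0.2643 + 0.6*(0.2643 + 0.1619) = 0.5201
  grad(y) = 5.281, v = y - alpha*grad = 0.2988
  prox(v) = soft_thresh(0.2988, 0.0804) = 0.2183
f(x_4) = 7*0.2183^2 - 2*0.2183 + 1.92*|0.2183| = 0.3163


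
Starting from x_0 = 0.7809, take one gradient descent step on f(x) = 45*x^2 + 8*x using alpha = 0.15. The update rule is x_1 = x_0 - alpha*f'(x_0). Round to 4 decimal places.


We compute the gradient at x_0 and apply the update.
f'(x) = 90*x + 8
f'(0.7809) = 90*0.7809 + 8 = 78.281
x_1 = 0.7809 - 0.15*78.281 = -10.9613


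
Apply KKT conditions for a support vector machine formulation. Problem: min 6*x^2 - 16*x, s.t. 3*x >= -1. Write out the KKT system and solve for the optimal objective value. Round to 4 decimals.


Step 1: Try lambda = 0 (constraint inactive).
Stationarity: 2*6*x - 16 = 0
x* = 16/(2*6) = 4/3 = 1.3333 (rounded; the exact value 4/3 is used below)
Check constraint: 3*1.3333 = 3.9999 >= -1 -- satisfied.
Step 2: Compute optimal value.
f(x*) = 6*(4/3)^2 - 16*(4/3) = -10.6667


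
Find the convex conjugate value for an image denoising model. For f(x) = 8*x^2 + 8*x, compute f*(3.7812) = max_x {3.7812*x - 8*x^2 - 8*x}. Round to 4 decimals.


f*(y) = sup_x {y*x - a*x^2 - b*x} = sup_x {(y-b)*x - a*x^2}
FOC: (y - b) - 2a*x = 0 => x* = (y - b)/(2a)
x* = (3.7812 - 8)/(2*8) = -0.2637
f*(3.7812) = (y-b)^2/(4a) = (3.7812 - 8)^2/(4*8)
= 17.7983/32 = 0.5562


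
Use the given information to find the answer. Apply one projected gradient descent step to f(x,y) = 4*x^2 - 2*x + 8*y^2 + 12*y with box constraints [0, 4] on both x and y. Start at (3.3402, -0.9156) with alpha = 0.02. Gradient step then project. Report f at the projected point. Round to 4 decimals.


Step 1: Compute gradient at (3.3402, -0.9156).
grad_x = 2*4*3.3402 - 2 = 24.7216
grad_y = 2*8*-0.9156 + 12 = -2.6496
Step 2: Gradient step.
x_raw = 3.3402 - 0.02*24.7216 = 2.8458
y_raw = -0.9156 - 0.02*-2.6496 = -0.8626
Step 3: Project onto [0, 4].
x_proj = clip(2.8458) = 2.8458
y_proj = clip(-0.8626) = 0.0
Step 4: Evaluate f.
f(2.8458, 0.0) = 26.702


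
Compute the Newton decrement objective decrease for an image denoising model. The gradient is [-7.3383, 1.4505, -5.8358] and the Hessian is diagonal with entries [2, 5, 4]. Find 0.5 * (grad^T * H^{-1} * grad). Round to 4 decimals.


Step 1: H is diagonal, so H^(-1) * g = [-3.6692, 0.2901, -1.459].
Step 2: g^T H^(-1) g = sum_i g_i^2 / H_ii
  = (-7.3383)^2/2 + (1.4505)^2/5 + (-5.8358)^2/4
  = 26.9253 + 0.4208 + 8.5141 = 35.8603
Step 3: Objective decrease = 0.5 * g^T H^(-1) g = 17.9301


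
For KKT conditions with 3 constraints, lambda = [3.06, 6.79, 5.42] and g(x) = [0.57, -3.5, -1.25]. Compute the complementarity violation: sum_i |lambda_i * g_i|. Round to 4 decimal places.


KKT complementary slackness check:
lambda_1 * g_1 = 3.06 * 0.57 = 1.7442
lambda_2 * g_2 = 6.79 * -3.5 = -23.765
lambda_3 * g_3 = 5.42 * -1.25 = -6.775
Total violation = 1.7442 + 23.765 + 6.775 = 32.2842


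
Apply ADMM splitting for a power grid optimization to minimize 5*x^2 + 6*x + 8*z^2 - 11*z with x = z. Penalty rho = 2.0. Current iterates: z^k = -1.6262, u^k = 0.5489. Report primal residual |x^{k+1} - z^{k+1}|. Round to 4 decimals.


ADMM iteration with rho = 2.0, z^k = -1.6262, u^k = 0.5489
Step 1: x-update.
Minimize 5*x^2 + 6*x + (2.0/2)*(x + 1.6262 + 0.5489)^2
FOC: (2*5 + 2.0)*x = -6 + 2.0*(-1.6262 - 0.5489)
x^{k+1} = -0.8625
Step 2: z-update.
Minimize 8*z^2 - 11*z + (2.0/2)*(-0.8625 - z + 0.5489)^2
FOC: (2*8 + 2.0)*z = 11 + 2.0*(-0.8625 + 0.5489)
z^{k+1} = 0.5763
Step 3: u-update.
u^{k+1} = 0.5489 - 0.8625 - 0.5763 = -0.8899
Step 4: Primal residual = |-0.8625 - 0.5763| = 1.4388


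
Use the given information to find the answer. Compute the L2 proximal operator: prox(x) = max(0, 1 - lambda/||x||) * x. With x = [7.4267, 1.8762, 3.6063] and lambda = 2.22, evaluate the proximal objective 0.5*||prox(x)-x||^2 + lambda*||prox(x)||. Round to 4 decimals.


Step 1: Compute ||x||.
||x|| = 8.4665
Step 2: Compute scaling factor.
scale = max(0, 1 - 2.22/8.4665) = 0.7378
Step 3: prox(x) = [5.4793, 1.3842, 2.6607]
||prox(x)|| = 6.2465
Step 4: Proximal objective.
0.5*||prox-x||^2 = 2.4642
lambda*||prox|| = 13.8672
Total = 16.3314


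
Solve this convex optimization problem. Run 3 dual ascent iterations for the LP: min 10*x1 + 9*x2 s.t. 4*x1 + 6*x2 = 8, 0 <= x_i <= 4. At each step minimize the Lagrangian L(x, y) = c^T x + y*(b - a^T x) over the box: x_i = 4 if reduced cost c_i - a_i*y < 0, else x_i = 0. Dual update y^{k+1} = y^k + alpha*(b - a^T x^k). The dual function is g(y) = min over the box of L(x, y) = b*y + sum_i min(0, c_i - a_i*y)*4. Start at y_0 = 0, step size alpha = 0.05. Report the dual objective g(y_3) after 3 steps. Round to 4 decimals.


Dual ascent for LP: min 10*x1 + 9*x2, 4*x1 + 6*x2 = 8, 0 <= x_i <= 4
Step 1: y^k = 0.0, reduced costs: (10.0, 9.0)
  x^k = (0.0, 0.0), subgradient = b - a^T x = 8.0
  y^{k+1} = 0.0 + 0.05*8.0 = 0.4
Step 2: y^k = 0.4, reduced costs: (8.4, 6.6)
  x^k = (0.0, 0.0), subgradient = b - a^T x = 8.0
  y^{k+1} = 0.4 + 0.05*8.0 = 0.8
Step 3: y^k = 0.8, reduced costs: (6.8, 4.2)
  x^k = (0.0, 0.0), subgradient = b - a^T x = 8.0
  y^{k+1} = 0.8 + 0.05*8.0 = 1.2
Dual objective at y_3 = 1.2: reduced costs (5.2, 1.8), box minimizer x = (0.0, 0.0)
g(y_3) = b*y + (c1 - a1*y)*x1 + (c2 - a2*y)*x2 = 8*1.2 + 5.2*0.0 + 1.8*0.0 = 9.6 + 0.0 + 0.0 = 9.6


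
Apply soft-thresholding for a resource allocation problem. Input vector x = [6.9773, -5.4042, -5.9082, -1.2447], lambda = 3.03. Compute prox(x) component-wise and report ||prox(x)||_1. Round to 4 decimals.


Soft-thresholding with lambda = 3.03:
prox(6.9773) = sign(6.9773)*max(|6.9773| - 3.03, 0) = 3.9473
prox(-5.4042) = sign(-5.4042)*max(|-5.4042| - 3.03, 0) = -2.3742
prox(-5.9082) = sign(-5.9082)*max(|-5.9082| - 3.03, 0) = -2.8782
prox(-1.2447) = sign(-1.2447)*max(|-1.2447| - 3.03, 0) = 0.0
prox(x) = [3.9473, -2.3742, -2.8782, 0.0]
||prox(x)||_1 = 3.9473 + 2.3742 + 2.8782 + 0.0 = 9.1997


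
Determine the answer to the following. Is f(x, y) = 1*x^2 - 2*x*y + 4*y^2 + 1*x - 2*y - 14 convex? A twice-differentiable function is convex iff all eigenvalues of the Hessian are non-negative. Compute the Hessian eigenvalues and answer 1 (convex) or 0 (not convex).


The Hessian of f(x,y) = 1*x^2 - 2*x*y + 4*y^2 + 1*x - 2*y - 14 is:
H = [[2, -2], [-2, 8]]
Trace = 2 + 8 = 10
Determinant = 2*8 - (-2)^2 = 12
Discriminant = (10)^2 - 4*12 = 52.0
Eigenvalues: lambda_1 = 1.3944, lambda_2 = 8.6056
The function is convex.

1


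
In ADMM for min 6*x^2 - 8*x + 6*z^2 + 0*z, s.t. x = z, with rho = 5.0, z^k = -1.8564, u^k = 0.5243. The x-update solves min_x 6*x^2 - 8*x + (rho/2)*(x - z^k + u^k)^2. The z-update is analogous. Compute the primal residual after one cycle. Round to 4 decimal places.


ADMM iteration with rho = 5.0, z^k = -1.8564, u^k = 0.5243
Step 1: x-update.
Minimize 6*x^2 - 8*x + (5.0/2)*(x + 1.8564 + 0.5243)^2
FOC: (2*6 + 5.0)*x = 8 + 5.0*(-1.8564 - 0.5243)
x^{k+1} = -0.2296
Step 2: z-update.
Minimize 6*z^2 + 0*z + (5.0/2)*(-0.2296 - z + 0.5243)^2
FOC: (2*6 + 5.0)*z = 0 + 5.0*(-0.2296 + 0.5243)
z^{k+1} = 0.0867
Step 3: u-update.
u^{k+1} = 0.5243 - 0.2296 - 0.0867 = 0.208
Step 4: Primal residual = |-0.2296 - 0.0867| = 0.3163


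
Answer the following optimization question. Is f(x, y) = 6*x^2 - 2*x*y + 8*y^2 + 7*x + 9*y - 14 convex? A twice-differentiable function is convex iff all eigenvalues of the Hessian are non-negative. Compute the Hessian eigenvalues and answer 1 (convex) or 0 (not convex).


The Hessian of f(x,y) = 6*x^2 - 2*x*y + 8*y^2 + 7*x + 9*y - 14 is:
H = [[12, -2], [-2, 16]]
Trace = 12 + 16 = 28
Determinant = 12*16 - (-2)^2 = 188
Discriminant = (28)^2 - 4*188 = 32.0
Eigenvalues: lambda_1 = 11.1716, lambda_2 = 16.8284
The function is convex.

1


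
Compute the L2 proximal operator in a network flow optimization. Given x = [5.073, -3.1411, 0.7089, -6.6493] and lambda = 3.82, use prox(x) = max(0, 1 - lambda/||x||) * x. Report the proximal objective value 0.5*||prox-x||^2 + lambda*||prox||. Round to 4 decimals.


Step 1: Compute ||x||.
||x|| = 8.962
Step 2: Compute scaling factor.
scale = max(0, 1 - 3.82/8.962) = 0.5738
Step 3: prox(x) = [2.9107, -1.8022, 0.4067, -3.8151]
||prox(x)|| = 5.142
Step 4: Proximal objective.
0.5*||prox-x||^2 = 7.2962
lambda*||prox|| = 19.6424
Total = 26.9387


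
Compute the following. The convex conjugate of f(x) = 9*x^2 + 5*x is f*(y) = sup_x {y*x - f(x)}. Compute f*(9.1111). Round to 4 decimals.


f*(y) = sup_x {y*x - a*x^2 - b*x} = sup_x {(y-b)*x - a*x^2}
FOC: (y - b) - 2a*x = 0 => x* = (y - b)/(2a)
x* = (9.1111 - 5)/(2*9) = 0.2284
f*(9.1111) = (y-b)^2/(4a) = (9.1111 - 5)^2/(4*9)
= 16.9011/36 = 0.4695


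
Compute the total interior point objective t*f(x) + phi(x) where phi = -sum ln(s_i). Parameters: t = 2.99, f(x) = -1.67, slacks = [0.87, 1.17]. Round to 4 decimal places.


Step 1: Compute log-barrier.
ln values: [-0.1393, 0.157]
phi = -(-0.1393 + 0.157) = -0.0177
Step 2: Compute augmented objective.
t*f(x) = 2.99*-1.67 = -4.9933
Total = -4.9933 - 0.0177 = -5.011


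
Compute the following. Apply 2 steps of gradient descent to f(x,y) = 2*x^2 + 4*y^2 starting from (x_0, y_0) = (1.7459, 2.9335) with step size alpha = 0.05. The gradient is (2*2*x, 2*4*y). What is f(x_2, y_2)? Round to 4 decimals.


Gradient descent on f(x,y) = 2*x^2 + 4*y^2.
Starting point: (1.7459, 2.9335), alpha = 0.05
Step 1: grad_x = 2*2*1.7459 = 6.9836, grad_y = 2*4*2.9335 = 23.468
  x_1 = 1.7459 - 0.05*6.9836 = 1.3967
  y_1 = 2.9335 - 0.05*23.468 = 1.7601
Step 2: grad_x = 2*2*1.3967 = 5.5869, grad_y = 2*4*1.7601 = 14.0808
  x_2 = 1.3967 - 0.05*5.5869 = 1.1174
  y_2 = 1.7601 - 0.05*14.0808 = 1.0561
f(1.1174, 1.0561) = 2*1.1174^2 + 4*1.0561^2 = 6.9581


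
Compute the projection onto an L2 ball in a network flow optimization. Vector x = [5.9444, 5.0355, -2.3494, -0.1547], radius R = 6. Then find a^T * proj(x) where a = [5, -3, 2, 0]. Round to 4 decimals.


Step 1: Compute ||x|| (intermediates to 6 decimals).
||x|| = sqrt(5.9444^2 + 5.0355^2 + (-2.3494)^2 + (-0.1547)^2) = 8.138536
Step 2: Project.
Since ||x|| > R, scale = R/||x|| = 6/8.138536 = 0.737233, proj(x) = scale * x
proj(x) = [4.382408, 3.712337, -1.732055, -0.11405]
Step 3: Dot product.
a^T * proj(x) = 5*4.382408 - 3*3.712337 + 2*(-1.732055) + 0*(-0.11405) = 7.3109


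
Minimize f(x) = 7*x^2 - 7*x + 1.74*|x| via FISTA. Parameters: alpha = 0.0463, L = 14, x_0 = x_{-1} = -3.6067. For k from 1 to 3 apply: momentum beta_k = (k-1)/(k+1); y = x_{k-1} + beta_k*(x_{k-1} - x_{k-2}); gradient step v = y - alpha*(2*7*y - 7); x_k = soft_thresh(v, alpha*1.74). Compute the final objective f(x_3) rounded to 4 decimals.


FISTA on f(x) = 7*x^2 - 7*x + 1.74*|x|
L = 14, alpha = 0.0463
Iteration 1: beta = 0.0, y = -3.6067 + 0.0*(-3.6067 + 3.6067) = -3.6067
  grad(y) = -57.4938, v = y - alpha*grad = -0.9447
  prox(v) = soft_thresh(-0.9447, 0.0806) = -0.8642
Iteration 2: beta = 0.3333, y = -0.8642 + 0.3333*(-0.8642 + 3.6067) = 0.05
  grad(y) = -6.3, v = y - alpha*grad = 0.3417
  prox(v) = soft_thresh(0.3417, 0.0806) = 0.2611
Iteration 3: beta = 0.5, y = 0.2611 + 0.5*(0.2611 + 0.8642) = 0.8238
  grad(y) = 4.5329, v = y - alpha*grad = 0.6139
  prox(v) = soft_thresh(0.6139, 0.0806) = 0.5333
f(x_3) = 7*0.5333^2 - 7*0.5333 + 1.74*|0.5333| = -0.8142


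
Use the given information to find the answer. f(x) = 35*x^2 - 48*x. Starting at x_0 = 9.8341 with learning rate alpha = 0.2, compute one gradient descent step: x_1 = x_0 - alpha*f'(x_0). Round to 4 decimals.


We compute the gradient at x_0 and apply the update.
f'(x) = 70*x - 48
f'(9.8341) = 70*9.8341 - 48 = 640.387
x_1 = 9.8341 - 0.2*640.387 = -118.2433


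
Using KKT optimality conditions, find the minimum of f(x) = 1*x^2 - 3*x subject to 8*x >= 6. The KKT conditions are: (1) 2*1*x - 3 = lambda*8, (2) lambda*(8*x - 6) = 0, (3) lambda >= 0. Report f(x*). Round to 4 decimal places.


Step 1: Try lambda = 0 (constraint inactive).
Stationarity: 2*1*x - 3 = 0
x* = 3/(2*1) = 1.5
Check constraint: 8*1.5 = 12.0 >= 6 -- satisfied.
Step 2: Compute optimal value.
f(x*) = 1*1.5^2 - 3*1.5 = -2.25


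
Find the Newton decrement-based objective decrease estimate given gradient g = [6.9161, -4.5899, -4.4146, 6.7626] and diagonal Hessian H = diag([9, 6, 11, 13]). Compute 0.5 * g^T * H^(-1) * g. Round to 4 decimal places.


Step 1: H is diagonal, so H^(-1) * g = [0.7685, -0.765, -0.4013, 0.5202].
Step 2: g^T H^(-1) g = sum_i g_i^2 / H_ii
  = (6.9161)^2/9 + (-4.5899)^2/6 + (-4.4146)^2/11 + (6.7626)^2/13
  = 5.3147 + 3.5112 + 1.7717 + 3.5179 = 14.1155
Step 3: Objective decrease = 0.5 * g^T H^(-1) g = 7.0578


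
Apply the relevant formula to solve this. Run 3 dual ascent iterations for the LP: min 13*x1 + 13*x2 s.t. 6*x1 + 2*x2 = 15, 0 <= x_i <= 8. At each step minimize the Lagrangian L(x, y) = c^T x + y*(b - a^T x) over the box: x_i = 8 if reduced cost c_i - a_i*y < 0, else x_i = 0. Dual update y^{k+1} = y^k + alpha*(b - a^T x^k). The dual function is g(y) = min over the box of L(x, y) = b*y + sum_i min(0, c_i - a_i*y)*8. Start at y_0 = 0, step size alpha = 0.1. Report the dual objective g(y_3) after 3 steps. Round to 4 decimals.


Dual ascent for LP: min 13*x1 + 13*x2, 6*x1 + 2*x2 = 15, 0 <= x_i <= 8
Step 1: y^k = 0.0, reduced costs: (13.0, 13.0)
  x^k = (0.0, 0.0), subgradient = b - a^T x = 15.0
  y^{k+1} = 0.0 + 0.1*15.0 = 1.5
Step 2: y^k = 1.5, reduced costs: (4.0, 10.0)
  x^k = (0.0, 0.0), subgradient = b - a^T x = 15.0
  y^{k+1} = 1.5 + 0.1*15.0 = 3.0
Step 3: y^k = 3.0, reduced costs: (-5.0, 7.0)
  x^k = (8.0, 0.0), subgradient = b - a^T x = -33.0
  y^{k+1} = 3.0 + 0.1*-33.0 = -0.3
Dual objective at y_3 = -0.3: reduced costs (14.8, 13.6), box minimizer x = (0.0, 0.0)
g(y_3) = b*y + (c1 - a1*y)*x1 + (c2 - a2*y)*x2 = 15*(-0.3) + 14.8*0.0 + 13.6*0.0 = -4.5 + 0.0 + 0.0 = -4.5


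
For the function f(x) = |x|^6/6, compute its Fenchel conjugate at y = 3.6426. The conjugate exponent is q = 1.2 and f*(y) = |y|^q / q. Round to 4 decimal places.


The conjugate exponent q satisfies 1/p + 1/q = 1.
p = 6, so q = 6/(6 - 1) = 1.2
|y|^q = 3.6426^1.2 = 4.7173
f*(3.6426) = 4.7173 / 1.2 = 3.9311


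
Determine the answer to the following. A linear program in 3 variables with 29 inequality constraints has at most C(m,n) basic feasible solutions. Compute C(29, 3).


Each vertex corresponds to some choice of n active constraints out of m, so the number of vertices is at most C(m, n) = m! / (n!(m-n)!).
m = 29, n = 3
Numerator: 29 * 28 * 27
Denominator: 3! = 6
C(29, 3) = 3654


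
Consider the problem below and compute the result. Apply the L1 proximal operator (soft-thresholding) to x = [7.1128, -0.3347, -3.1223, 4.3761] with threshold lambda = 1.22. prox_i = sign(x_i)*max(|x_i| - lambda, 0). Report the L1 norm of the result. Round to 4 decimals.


Soft-thresholding with lambda = 1.22:
prox(7.1128) = sign(7.1128)*max(|7.1128| - 1.22, 0) = 5.8928
prox(-0.3347) = sign(-0.3347)*max(|-0.3347| - 1.22, 0) = 0.0
prox(-3.1223) = sign(-3.1223)*max(|-3.1223| - 1.22, 0) = -1.9023
prox(4.3761) = sign(4.3761)*max(|4.3761| - 1.22, 0) = 3.1561
prox(x) = [5.8928, 0.0, -1.9023, 3.1561]
||prox(x)||_1 = 5.8928 + 0.0 + 1.9023 + 3.1561 = 10.9512


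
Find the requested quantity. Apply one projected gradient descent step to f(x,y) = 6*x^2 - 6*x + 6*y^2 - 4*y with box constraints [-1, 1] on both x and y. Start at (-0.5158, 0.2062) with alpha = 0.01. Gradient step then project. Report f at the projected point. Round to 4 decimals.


Step 1: Compute gradient at (-0.5158, 0.2062).
grad_x = 2*6*-0.5158 - 6 = -12.1896
grad_y = 2*6*0.2062 - 4 = -1.5256
Step 2: Gradient step.
x_raw = -0.5158 - 0.01*-12.1896 = -0.3939
y_raw = 0.2062 - 0.01*-1.5256 = 0.2215
Step 3: Project onto [-1, 1].
x_proj = clip(-0.3939) = -0.3939
y_proj = clip(0.2215) = 0.2215
Step 4: Evaluate f.
f(-0.3939, 0.2215) = 2.7028


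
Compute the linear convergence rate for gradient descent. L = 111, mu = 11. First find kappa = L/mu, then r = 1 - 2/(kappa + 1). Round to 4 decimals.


Step 1: Compute the condition number.
kappa = L/mu = 111/11 = 10.0909
Step 2: Compute the convergence rate.
r = 1 - 2/(kappa + 1) = 1 - 2*mu/(L + mu) = (L - mu)/(L + mu) = 100/122 = 0.8197


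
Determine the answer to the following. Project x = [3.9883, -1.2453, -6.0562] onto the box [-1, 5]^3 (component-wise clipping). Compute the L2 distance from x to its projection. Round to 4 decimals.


Project each component onto [-1, 5].
clip(3.9883) = 3.9883, clip(-1.2453) = -1.0, clip(-6.0562) = -1.0
Projection = [3.9883, -1.0, -1.0]
Squared diffs: [0.0, 0.0602, 25.5652]
Distance = sqrt(25.6254) = 5.0621


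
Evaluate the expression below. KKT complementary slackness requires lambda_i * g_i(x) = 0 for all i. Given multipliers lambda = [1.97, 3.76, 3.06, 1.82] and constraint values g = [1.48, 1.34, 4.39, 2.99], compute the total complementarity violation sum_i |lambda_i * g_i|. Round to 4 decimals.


KKT complementary slackness check:
lambda_1 * g_1 = 1.97 * 1.48 = 2.9156
lambda_2 * g_2 = 3.76 * 1.34 = 5.0384
lambda_3 * g_3 = 3.06 * 4.39 = 13.4334
lambda_4 * g_4 = 1.82 * 2.99 = 5.4418
Total violation = 2.9156 + 5.0384 + 13.4334 + 5.4418 = 26.8292


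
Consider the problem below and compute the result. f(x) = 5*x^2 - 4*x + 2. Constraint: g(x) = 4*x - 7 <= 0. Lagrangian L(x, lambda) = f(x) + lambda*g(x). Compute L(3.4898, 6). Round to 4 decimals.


Step 1: Evaluate f(x).
f(3.4898) = 5*3.4898^2 - 4*3.4898 + 2 = 48.9343
Step 2: Evaluate g(x).
g(3.4898) = 4*3.4898 - 7 = 6.9592
Step 3: Compute Lagrangian.
L = 48.9343 + 6*6.9592 = 90.6895


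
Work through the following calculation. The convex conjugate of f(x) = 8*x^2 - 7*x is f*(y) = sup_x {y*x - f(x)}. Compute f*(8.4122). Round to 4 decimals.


f*(y) = sup_x {y*x - a*x^2 - b*x} = sup_x {(y-b)*x - a*x^2}
FOC: (y - b) - 2a*x = 0 => x* = (y - b)/(2a)
x* = (8.4122 + 7)/(2*8) = 0.9633
f*(8.4122) = (y-b)^2/(4a) = (8.4122 + 7)^2/(4*8)
= 237.5359/32 = 7.423


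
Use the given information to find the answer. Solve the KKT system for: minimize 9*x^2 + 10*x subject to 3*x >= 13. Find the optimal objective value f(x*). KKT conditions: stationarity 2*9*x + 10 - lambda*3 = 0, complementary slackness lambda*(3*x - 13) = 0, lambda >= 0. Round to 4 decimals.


Step 1: Try lambda = 0 (constraint inactive).
x_unc = -10/(2*9) = -0.5556
Check: 3*-0.5556 = -1.6668 < 13 -- violated!
Step 2: Constraint must be active: 3*x = 13
x* = 13/3 = 4.3333 (rounded; the exact value 13/3 is used below)
lambda = (2*9*(13/3) + 10)/3 = 29.3333
Step 3: Compute optimal value.
f(x*) = 9*(13/3)^2 + 10*(13/3) = 212.3333


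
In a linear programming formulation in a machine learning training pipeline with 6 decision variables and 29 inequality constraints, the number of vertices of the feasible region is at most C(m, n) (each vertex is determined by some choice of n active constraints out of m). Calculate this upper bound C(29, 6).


Each vertex corresponds to some choice of n active constraints out of m, so the number of vertices is at most C(m, n) = m! / (n!(m-n)!).
m = 29, n = 6
Numerator: 29 * 28 * 27 * 26 * 25 * 24
Denominator: 6! = 720
C(29, 6) = 475020


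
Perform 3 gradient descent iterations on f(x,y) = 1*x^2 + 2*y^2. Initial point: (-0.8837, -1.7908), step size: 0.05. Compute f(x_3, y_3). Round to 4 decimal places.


Gradient descent on f(x,y) = 1*x^2 + 2*y^2.
Starting point: (-0.8837, -1.7908), alpha = 0.05
Step 1: grad_x = 2*1*-0.8837 = -1.7674, grad_y = 2*2*-1.7908 = -7.1632
  x_1 = -0.8837 - 0.05*-1.7674 = -0.7953
  y_1 = -1.7908 - 0.05*-7.1632 = -1.4326
Step 2: grad_x = 2*1*-0.7953 = -1.5907, grad_y = 2*2*-1.4326 = -5.7306
  x_2 = -0.7953 - 0.05*-1.5907 = -0.7158
  y_2 = -1.4326 - 0.05*-5.7306 = -1.1461
Step 3: grad_x = 2*1*-0.7158 = -1.4316, grad_y = 2*2*-1.1461 = -4.5844
  x_3 = -0.7158 - 0.05*-1.4316 = -0.6442
  y_3 = -1.1461 - 0.05*-4.5844 = -0.9169
f(-0.6442, -0.9169) = 1*(-0.6442)^2 + 2*(-0.9169)^2 = 2.0964


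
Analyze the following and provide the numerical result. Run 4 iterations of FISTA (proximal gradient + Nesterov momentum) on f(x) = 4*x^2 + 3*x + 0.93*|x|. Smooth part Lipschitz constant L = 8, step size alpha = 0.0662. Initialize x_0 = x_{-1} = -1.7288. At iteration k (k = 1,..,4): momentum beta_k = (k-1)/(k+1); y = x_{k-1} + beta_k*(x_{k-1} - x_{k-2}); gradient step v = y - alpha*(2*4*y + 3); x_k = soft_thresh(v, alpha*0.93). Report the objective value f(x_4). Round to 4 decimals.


FISTA on f(x) = 4*x^2 + 3*x + 0.93*|x|
L = 8, alpha = 0.0662
Iteration 1: beta = 0.0, y = -1.7288 + 0.0*(-1.7288 + 1.7288) = -1.7288
  grad(y) = -10.8304, v = y - alpha*grad = -1.0118
  prox(v) = soft_thresh(-1.0118, 0.0616) = -0.9503
Iteration 2: beta = 0.3333, y = -0.9503 + 0.3333*(-0.9503 + 1.7288) = -0.6907
  grad(y) = -2.526, v = y - alpha*grad = -0.5235
  prox(v) = soft_thresh(-0.5235, 0.0616) = -0.462
Iteration 3: beta = 0.5, y = -0.462 + 0.5*(-0.462 + 0.9503) = -0.2178
  grad(y) = 1.2575, v = y - alpha*grad = -0.3011
  prox(v) = soft_thresh(-0.3011, 0.0616) = -0.2395
Iteration 4: beta = 0.6, y = -0.2395 + 0.6*(-0.2395 + 0.462) = -0.106
  grad(y) = 2.1519, v = y - alpha*grad = -0.2485
  prox(v) = soft_thresh(-0.2485, 0.0616) = -0.1869
f(x_4) = 4*(-0.1869)^2 + 3*(-0.1869) + 0.93*|-0.1869| = -0.2472


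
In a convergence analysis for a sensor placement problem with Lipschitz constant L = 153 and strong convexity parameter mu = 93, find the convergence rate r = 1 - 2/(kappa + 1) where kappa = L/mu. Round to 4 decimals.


Step 1: Compute the condition number.
kappa = L/mu = 153/93 = 1.6452
Step 2: Compute the convergence rate.
r = 1 - 2/(kappa + 1) = 1 - 2*mu/(L + mu) = (L - mu)/(L + mu) = 60/246 = 0.2439


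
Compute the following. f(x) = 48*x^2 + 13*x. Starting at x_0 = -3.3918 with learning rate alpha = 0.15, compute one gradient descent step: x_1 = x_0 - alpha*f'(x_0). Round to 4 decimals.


We compute the gradient at x_0 and apply the update.
f'(x) = 96*x + 13
f'(-3.3918) = 96*-3.3918 + 13 = -312.6128
x_1 = -3.3918 - 0.15*-312.6128 = 43.5001


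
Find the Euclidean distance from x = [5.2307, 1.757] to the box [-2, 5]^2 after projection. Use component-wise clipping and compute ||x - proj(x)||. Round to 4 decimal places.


Project each component onto [-2, 5].
clip(5.2307) = 5.0, clip(1.757) = 1.757
Projection = [5.0, 1.757]
Squared diffs: [0.0532, 0.0]
Distance = sqrt(0.0532) = 0.2307


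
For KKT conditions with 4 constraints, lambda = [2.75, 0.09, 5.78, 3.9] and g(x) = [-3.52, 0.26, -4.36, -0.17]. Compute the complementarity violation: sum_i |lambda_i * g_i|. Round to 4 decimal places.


KKT complementary slackness check:
lambda_1 * g_1 = 2.75 * -3.52 = -9.68
lambda_2 * g_2 = 0.09 * 0.26 = 0.0234
lambda_3 * g_3 = 5.78 * -4.36 = -25.2008
lambda_4 * g_4 = 3.9 * -0.17 = -0.663
Total violation = 9.68 + 0.0234 + 25.2008 + 0.663 = 35.5672


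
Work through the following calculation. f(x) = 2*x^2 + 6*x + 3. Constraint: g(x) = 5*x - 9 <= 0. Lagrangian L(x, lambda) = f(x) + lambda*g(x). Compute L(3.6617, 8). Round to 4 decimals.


Step 1: Evaluate f(x).
f(3.6617) = 2*3.6617^2 + 6*3.6617 + 3 = 51.7863
Step 2: Evaluate g(x).
g(3.6617) = 5*3.6617 - 9 = 9.3085
Step 3: Compute Lagrangian.
L = 51.7863 + 8*9.3085 = 126.2543


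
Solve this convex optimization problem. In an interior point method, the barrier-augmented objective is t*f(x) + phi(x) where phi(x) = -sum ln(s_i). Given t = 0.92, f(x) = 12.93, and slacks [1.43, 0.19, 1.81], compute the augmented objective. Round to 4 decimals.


Step 1: Compute log-barrier.
ln values: [0.3577, -1.6607, 0.5933]
phi = -(0.3577 - 1.6607 + 0.5933) = 0.7097
Step 2: Compute augmented objective.
t*f(x) = 0.92*12.93 = 11.8956
Total = 11.8956 + 0.7097 = 12.6053


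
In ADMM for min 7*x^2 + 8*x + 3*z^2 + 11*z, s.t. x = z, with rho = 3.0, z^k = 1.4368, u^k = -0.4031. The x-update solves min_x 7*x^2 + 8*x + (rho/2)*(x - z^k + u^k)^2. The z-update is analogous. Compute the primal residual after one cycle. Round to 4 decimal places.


ADMM iteration with rho = 3.0, z^k = 1.4368, u^k = -0.4031
Step 1: x-update.
Minimize 7*x^2 + 8*x + (3.0/2)*(x - 1.4368 - 0.4031)^2
FOC: (2*7 + 3.0)*x = -8 + 3.0*(1.4368 + 0.4031)
x^{k+1} = -0.1459
Step 2: z-update.
Minimize 3*z^2 + 11*z + (3.0/2)*(-0.1459 - z - 0.4031)^2
FOC: (2*3 + 3.0)*z = -11 + 3.0*(-0.1459 - 0.4031)
z^{k+1} = -1.4052
Step 3: u-update.
u^{k+1} = -0.4031 - 0.1459 + 1.4052 = 0.8562
Step 4: Primal residual = |-0.1459 + 1.4052| = 1.2593


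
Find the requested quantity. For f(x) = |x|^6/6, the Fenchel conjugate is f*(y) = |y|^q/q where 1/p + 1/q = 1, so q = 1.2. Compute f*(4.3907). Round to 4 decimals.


The conjugate exponent q satisfies 1/p + 1/q = 1.
p = 6, so q = 6/(6 - 1) = 1.2
|y|^q = 4.3907^1.2 = 5.9026
f*(4.3907) = 5.9026 / 1.2 = 4.9188


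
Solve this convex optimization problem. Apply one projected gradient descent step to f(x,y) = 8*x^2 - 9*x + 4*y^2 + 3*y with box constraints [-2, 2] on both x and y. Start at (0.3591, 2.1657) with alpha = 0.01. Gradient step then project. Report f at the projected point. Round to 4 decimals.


Step 1: Compute gradient at (0.3591, 2.1657).
grad_x = 2*8*0.3591 - 9 = -3.2544
grad_y = 2*4*2.1657 + 3 = 20.3256
Step 2: Gradient step.
x_raw = 0.3591 - 0.01*-3.2544 = 0.3916
y_raw = 2.1657 - 0.01*20.3256 = 1.9624
Step 3: Project onto [-2, 2].
x_proj = clip(0.3916) = 0.3916
y_proj = clip(1.9624) = 1.9624
Step 4: Evaluate f.
f(0.3916, 1.9624) = 18.9944


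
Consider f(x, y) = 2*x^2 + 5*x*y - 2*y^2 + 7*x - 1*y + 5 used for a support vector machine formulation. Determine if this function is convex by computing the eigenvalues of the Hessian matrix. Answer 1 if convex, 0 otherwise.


The Hessian of f(x,y) = 2*x^2 + 5*x*y - 2*y^2 + 7*x - 1*y + 5 is:
H = [[4, 5], [5, -4]]
Trace = 4 - 4 = 0
Determinant = 4*-4 - (5)^2 = -41
Discriminant = (0)^2 - 4*-41 = 164.0
Eigenvalues: lambda_1 = -6.4031, lambda_2 = 6.4031
The function is not convex.

0


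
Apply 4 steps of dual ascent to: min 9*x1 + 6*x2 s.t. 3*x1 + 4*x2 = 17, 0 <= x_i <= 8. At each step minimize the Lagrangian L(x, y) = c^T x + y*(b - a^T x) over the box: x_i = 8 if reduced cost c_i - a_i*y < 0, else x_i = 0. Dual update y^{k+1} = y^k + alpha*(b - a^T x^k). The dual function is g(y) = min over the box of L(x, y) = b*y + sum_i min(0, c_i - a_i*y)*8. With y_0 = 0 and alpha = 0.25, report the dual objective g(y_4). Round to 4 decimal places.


Dual ascent for LP: min 9*x1 + 6*x2, 3*x1 + 4*x2 = 17, 0 <= x_i <= 8
Step 1: y^k = 0.0, reduced costs: (9.0, 6.0)
  x^k = (0.0, 0.0), subgradient = b - a^T x = 17.0
  y^{k+1} = 0.0 + 0.25*17.0 = 4.25
Step 2: y^k = 4.25, reduced costs: (-3.75, -11.0)
  x^k = (8.0, 8.0), subgradient = b - a^T x = -39.0
  y^{k+1} = 4.25 + 0.25*-39.0 = -5.5
Step 3: y^k = -5.5, reduced costs: (25.5, 28.0)
  x^k = (0.0, 0.0), subgradient = b - a^T x = 17.0
  y^{k+1} = -5.5 + 0.25*17.0 = -1.25
Step 4: y^k = -1.25, reduced costs: (12.75, 11.0)
  x^k = (0.0, 0.0), subgradient = b - a^T x = 17.0
  y^{k+1} = -1.25 + 0.25*17.0 = 3.0
Dual objective at y_4 = 3.0: reduced costs (0.0, -6.0), box minimizer x = (0.0, 8.0)
g(y_4) = b*y + (c1 - a1*y)*x1 + (c2 - a2*y)*x2 = 17*3.0 + 0.0*0.0 + (-6.0)*8.0 = 51.0 + 0.0 - 48.0 = 3.0


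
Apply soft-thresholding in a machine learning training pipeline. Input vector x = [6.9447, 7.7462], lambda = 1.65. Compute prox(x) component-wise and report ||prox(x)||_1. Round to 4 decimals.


Soft-thresholding with lambda = 1.65:
prox(6.9447) = sign(6.9447)*max(|6.9447| - 1.65, 0) = 5.2947
prox(7.7462) = sign(7.7462)*max(|7.7462| - 1.65, 0) = 6.0962
prox(x) = [5.2947, 6.0962]
||prox(x)||_1 = 5.2947 + 6.0962 = 11.3909


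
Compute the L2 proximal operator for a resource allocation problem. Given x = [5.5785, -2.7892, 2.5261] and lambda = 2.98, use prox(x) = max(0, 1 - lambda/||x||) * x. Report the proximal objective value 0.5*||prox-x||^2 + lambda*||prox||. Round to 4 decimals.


Step 1: Compute ||x||.
||x|| = 6.7291
Step 2: Compute scaling factor.
scale = max(0, 1 - 2.98/6.7291) = 0.5571
Step 3: prox(x) = [3.108, -1.554, 1.4074]
||prox(x)|| = 3.7491
Step 4: Proximal objective.
0.5*||prox-x||^2 = 4.4402
lambda*||prox|| = 11.1723
Total = 15.6125


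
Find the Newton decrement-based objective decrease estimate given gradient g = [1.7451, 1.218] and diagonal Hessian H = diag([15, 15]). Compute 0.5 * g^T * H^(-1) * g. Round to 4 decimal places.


Step 1: H is diagonal, so H^(-1) * g = [0.1163, 0.0812].
Step 2: g^T H^(-1) g = sum_i g_i^2 / H_ii
  = (1.7451)^2/15 + (1.218)^2/15
  = 0.203 + 0.0989 = 0.3019
Step 3: Objective decrease = 0.5 * g^T H^(-1) g = 0.151


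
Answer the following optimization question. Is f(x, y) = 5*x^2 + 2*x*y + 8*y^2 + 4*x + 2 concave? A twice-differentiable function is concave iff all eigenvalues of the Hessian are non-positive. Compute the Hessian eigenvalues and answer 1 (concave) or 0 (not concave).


The Hessian of f(x,y) = 5*x^2 + 2*x*y + 8*y^2 + 4*x + 2 is:
H = [[10, 2], [2, 16]]
Trace = 10 + 16 = 26
Determinant = 10*16 - (2)^2 = 156
Discriminant = (26)^2 - 4*156 = 52.0
Eigenvalues: lambda_1 = 9.3944, lambda_2 = 16.6056
The function is not concave.

0


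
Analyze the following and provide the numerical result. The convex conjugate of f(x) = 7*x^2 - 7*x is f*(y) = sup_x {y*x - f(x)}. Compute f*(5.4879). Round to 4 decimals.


f*(y) = sup_x {y*x - a*x^2 - b*x} = sup_x {(y-b)*x - a*x^2}
FOC: (y - b) - 2a*x = 0 => x* = (y - b)/(2a)
x* = (5.4879 + 7)/(2*7) = 0.892
f*(5.4879) = (y-b)^2/(4a) = (5.4879 + 7)^2/(4*7)
= 155.9476/28 = 5.5696


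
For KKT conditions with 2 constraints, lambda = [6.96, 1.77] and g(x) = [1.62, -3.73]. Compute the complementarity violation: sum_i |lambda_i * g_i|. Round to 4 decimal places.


KKT complementary slackness check:
lambda_1 * g_1 = 6.96 * 1.62 = 11.2752
lambda_2 * g_2 = 1.77 * -3.73 = -6.6021
Total violation = 11.2752 + 6.6021 = 17.8773


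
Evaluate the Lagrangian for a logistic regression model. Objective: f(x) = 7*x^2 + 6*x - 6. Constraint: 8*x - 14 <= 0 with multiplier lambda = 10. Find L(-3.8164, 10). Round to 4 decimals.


Step 1: Evaluate f(x).
f(-3.8164) = 7*(-3.8164)^2 + 6*(-3.8164) - 6 = 73.056
Step 2: Evaluate g(x).
g(-3.8164) = 8*-3.8164 - 14 = -44.5312
Step 3: Compute Lagrangian.
L = 73.056 + 10*-44.5312 = -372.256


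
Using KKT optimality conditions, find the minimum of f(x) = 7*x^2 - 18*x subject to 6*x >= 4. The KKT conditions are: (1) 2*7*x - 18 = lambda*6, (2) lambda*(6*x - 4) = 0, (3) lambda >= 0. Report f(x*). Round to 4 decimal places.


Step 1: Try lambda = 0 (constraint inactive).
Stationarity: 2*7*x - 18 = 0
x* = 18/(2*7) = 9/7 = 1.2857 (rounded; the exact value 9/7 is used below)
Check constraint: 6*1.2857 = 7.7142 >= 4 -- satisfied.
Step 2: Compute optimal value.
f(x*) = 7*(9/7)^2 - 18*(9/7) = -11.5714


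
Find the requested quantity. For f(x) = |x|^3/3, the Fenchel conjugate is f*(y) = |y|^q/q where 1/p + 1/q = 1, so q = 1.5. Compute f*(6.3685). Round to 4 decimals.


The conjugate exponent q satisfies 1/p + 1/q = 1.
p = 3, so q = 3/(3 - 1) = 1.5
|y|^q = 6.3685^1.5 = 16.0715
f*(6.3685) = 16.0715 / 1.5 = 10.7143


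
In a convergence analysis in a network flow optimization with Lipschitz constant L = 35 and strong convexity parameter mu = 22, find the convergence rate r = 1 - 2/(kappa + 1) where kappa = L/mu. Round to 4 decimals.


Step 1: Compute the condition number.
kappa = L/mu = 35/22 = 1.5909
Step 2: Compute the convergence rate.
r = 1 - 2/(kappa + 1) = 1 - 2*mu/(L + mu) = (L - mu)/(L + mu) = 13/57 = 0.2281


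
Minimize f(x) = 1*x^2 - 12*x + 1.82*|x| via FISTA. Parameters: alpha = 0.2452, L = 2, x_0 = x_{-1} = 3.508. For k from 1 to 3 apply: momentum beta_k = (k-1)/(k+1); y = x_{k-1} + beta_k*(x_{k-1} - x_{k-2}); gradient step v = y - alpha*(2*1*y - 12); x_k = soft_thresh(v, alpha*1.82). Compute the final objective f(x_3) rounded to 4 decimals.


FISTA on f(x) = 1*x^2 - 12*x + 1.82*|x|
L = 2, alpha = 0.2452
Iteration 1: beta = 0.0, y = 3.508 + 0.0*(3.508 - 3.508) = 3.508
  grad(y) = -4.984, v = y - alpha*grad = 4.7301
  prox(v) = soft_thresh(4.7301, 0.4463) = 4.2838
Iteration 2: beta = 0.3333, y = 4.2838 + 0.3333*(4.2838 - 3.508) = 4.5424
  grad(y) = -2.9152, v = y - alpha*grad = 5.2572
  prox(v) = soft_thresh(5.2572, 0.4463) = 4.811
Iteration 3: beta = 0.5, y = 4.811 + 0.5*(4.811 - 4.2838) = 5.0745
  grad(y) = -1.851, v = y - alpha*grad = 5.5284
  prox(v) = soft_thresh(5.5284, 0.4463) = 5.0821
f(x_3) = 1*5.0821^2 - 12*5.0821 + 1.82*|5.0821| = -25.908


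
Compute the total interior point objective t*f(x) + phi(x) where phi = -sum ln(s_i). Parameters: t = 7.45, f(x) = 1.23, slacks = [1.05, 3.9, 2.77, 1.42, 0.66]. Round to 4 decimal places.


Step 1: Compute log-barrier.
ln values: [0.0488, 1.361, 1.0188, 0.3507, -0.4155]
phi = -(0.0488 + 1.361 + 1.0188 + 0.3507 - 0.4155) = -2.3638
Step 2: Compute augmented objective.
t*f(x) = 7.45*1.23 = 9.1635
Total = 9.1635 - 2.3638 = 6.7997


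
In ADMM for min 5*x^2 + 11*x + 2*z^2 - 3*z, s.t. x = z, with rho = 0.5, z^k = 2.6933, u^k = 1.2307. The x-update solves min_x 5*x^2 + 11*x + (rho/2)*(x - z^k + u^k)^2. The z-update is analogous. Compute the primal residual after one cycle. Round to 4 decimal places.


ADMM iteration with rho = 0.5, z^k = 2.6933, u^k = 1.2307
Step 1: x-update.
Minimize 5*x^2 + 11*x + (0.5/2)*(x - 2.6933 + 1.2307)^2
FOC: (2*5 + 0.5)*x = -11 + 0.5*(2.6933 - 1.2307)
x^{k+1} = -0.978
Step 2: z-update.
Minimize 2*z^2 - 3*z + (0.5/2)*(-0.978 - z + 1.2307)^2
FOC: (2*2 + 0.5)*z = 3 + 0.5*(-0.978 + 1.2307)
z^{k+1} = 0.6947
Step 3: u-update.
u^{k+1} = 1.2307 - 0.978 - 0.6947 = -0.442
Step 4: Primal residual = |-0.978 - 0.6947| = 1.6727


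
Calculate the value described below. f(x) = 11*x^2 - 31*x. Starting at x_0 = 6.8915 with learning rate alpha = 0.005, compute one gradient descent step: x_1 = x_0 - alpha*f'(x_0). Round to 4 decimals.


We compute the gradient at x_0 and apply the update.
f'(x) = 22*x - 31
f'(6.8915) = 22*6.8915 - 31 = 120.613
x_1 = 6.8915 - 0.005*120.613 = 6.2884


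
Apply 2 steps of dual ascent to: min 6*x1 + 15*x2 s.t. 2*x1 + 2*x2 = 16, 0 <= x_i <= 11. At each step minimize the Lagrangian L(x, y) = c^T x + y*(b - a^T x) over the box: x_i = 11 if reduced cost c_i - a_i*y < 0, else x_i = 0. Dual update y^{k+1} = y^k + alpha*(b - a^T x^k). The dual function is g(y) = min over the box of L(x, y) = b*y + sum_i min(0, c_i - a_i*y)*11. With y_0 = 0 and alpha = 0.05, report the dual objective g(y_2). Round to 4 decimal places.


Dual ascent for LP: min 6*x1 + 15*x2, 2*x1 + 2*x2 = 16, 0 <= x_i <= 11
Step 1: y^k = 0.0, reduced costs: (6.0, 15.0)
  x^k = (0.0, 0.0), subgradient = b - a^T x = 16.0
  y^{k+1} = 0.0 + 0.05*16.0 = 0.8
Step 2: y^k = 0.8, reduced costs: (4.4, 13.4)
  x^k = (0.0, 0.0), subgradient = b - a^T x = 16.0
  y^{k+1} = 0.8 + 0.05*16.0 = 1.6
Dual objective at y_2 = 1.6: reduced costs (2.8, 11.8), box minimizer x = (0.0, 0.0)
g(y_2) = b*y + (c1 - a1*y)*x1 + (c2 - a2*y)*x2 = 16*1.6 + 2.8*0.0 + 11.8*0.0 = 25.6 + 0.0 + 0.0 = 25.6


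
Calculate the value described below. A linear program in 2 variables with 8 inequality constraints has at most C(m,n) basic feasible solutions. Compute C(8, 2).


Each vertex corresponds to some choice of n active constraints out of m, so the number of vertices is at most C(m, n) = m! / (n!(m-n)!).
m = 8, n = 2
Numerator: 8 * 7
Denominator: 2! = 2
C(8, 2) = 28


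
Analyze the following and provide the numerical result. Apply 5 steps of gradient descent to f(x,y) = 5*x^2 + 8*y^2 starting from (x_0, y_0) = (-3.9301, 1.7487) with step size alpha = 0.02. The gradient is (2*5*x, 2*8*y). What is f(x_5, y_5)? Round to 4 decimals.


Gradient descent on f(x,y) = 5*x^2 + 8*y^2.
Starting point: (-3.9301, 1.7487), alpha = 0.02
Step 1: grad_x = 2*5*-3.9301 = -39.301, grad_y = 2*8*1.7487 = 27.9792
  x_1 = -3.9301 - 0.02*-39.301 = -3.1441
  y_1 = 1.7487 - 0.02*27.9792 = 1.1891
Step 2: grad_x = 2*5*-3.1441 = -31.4408, grad_y = 2*8*1.1891 = 19.0259
  x_2 = -3.1441 - 0.02*-31.4408 = -2.5153
  y_2 = 1.1891 - 0.02*19.0259 = 0.8086
Step 3: grad_x = 2*5*-2.5153 = -25.1526, grad_y = 2*8*0.8086 = 12.9376
  x_3 = -2.5153 - 0.02*-25.1526 = -2.0122
  y_3 = 0.8086 - 0.02*12.9376 = 0.5498
Step 4: grad_x = 2*5*-2.0122 = -20.1221, grad_y = 2*8*0.5498 = 8.7976
  x_4 = -2.0122 - 0.02*-20.1221 = -1.6098
  y_4 = 0.5498 - 0.02*8.7976 = 0.3739
Step 5: grad_x = 2*5*-1.6098 = -16.0977, grad_y = 2*8*0.3739 = 5.9823
  x_5 = -1.6098 - 0.02*-16.0977 = -1.2878
  y_5 = 0.3739 - 0.02*5.9823 = 0.2542
f(-1.2878, 0.2542) = 5*(-1.2878)^2 + 8*0.2542^2 = 8.8095


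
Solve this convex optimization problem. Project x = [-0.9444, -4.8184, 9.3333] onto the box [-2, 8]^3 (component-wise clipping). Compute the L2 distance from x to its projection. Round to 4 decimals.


Project each component onto [-2, 8].
clip(-0.9444) = -0.9444, clip(-4.8184) = -2.0, clip(9.3333) = 8.0
Projection = [-0.9444, -2.0, 8.0]
Squared diffs: [0.0, 7.9434, 1.7777]
Distance = sqrt(9.7211) = 3.1179


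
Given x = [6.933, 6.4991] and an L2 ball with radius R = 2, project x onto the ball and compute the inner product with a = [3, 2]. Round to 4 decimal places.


Step 1: Compute ||x|| (intermediates to 6 decimals).
||x|| = sqrt(6.933^2 + 6.4991^2) = 9.502883
Step 2: Project.
Since ||x|| > R, scale = R/||x|| = 2/9.502883 = 0.210462, proj(x) = scale * x
proj(x) = [1.459133, 1.367814]
Step 3: Dot product.
a^T * proj(x) = 3*1.459133 + 2*1.367814 = 7.113


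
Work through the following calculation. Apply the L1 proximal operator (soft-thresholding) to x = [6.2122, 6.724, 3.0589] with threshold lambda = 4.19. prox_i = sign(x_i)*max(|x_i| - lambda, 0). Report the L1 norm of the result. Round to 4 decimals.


Soft-thresholding with lambda = 4.19:
prox(6.2122) = sign(6.2122)*max(|6.2122| - 4.19, 0) = 2.0222
prox(6.724) = sign(6.724)*max(|6.724| - 4.19, 0) = 2.534
prox(3.0589) = sign(3.0589)*max(|3.0589| - 4.19, 0) = 0.0
prox(x) = [2.0222, 2.534, 0.0]
||prox(x)||_1 = 2.0222 + 2.534 + 0.0 = 4.5562


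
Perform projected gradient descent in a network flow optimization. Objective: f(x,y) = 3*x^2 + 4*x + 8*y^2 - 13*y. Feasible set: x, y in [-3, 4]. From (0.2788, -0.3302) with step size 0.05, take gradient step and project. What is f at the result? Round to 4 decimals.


Step 1: Compute gradient at (0.2788, -0.3302).
grad_x = 2*3*0.2788 + 4 = 5.6728
grad_y = 2*8*-0.3302 - 13 = -18.2832
Step 2: Gradient step.
x_raw = 0.2788 - 0.05*5.6728 = -0.0048
y_raw = -0.3302 - 0.05*-18.2832 = 0.584
Step 3: Project onto [-3, 4].
x_proj = clip(-0.0048) = -0.0048
y_proj = clip(0.584) = 0.584
Step 4: Evaluate f.
f(-0.0048, 0.584) = -4.8827
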